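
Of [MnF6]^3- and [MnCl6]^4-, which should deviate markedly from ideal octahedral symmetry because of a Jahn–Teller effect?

[MnF6]^3-

[MnF6]^3-: Each fluoride is −1; balancing the −3 overall charge requires Mn(III). Manganese is a group-7 element; Mn(III) is therefore d⁴. Fluoride is a weak-field ligand for a first-row metal, so the complex is high-spin. The t₂g³e_g¹ (high-spin) configuration has an unevenly filled e_g set; the Jahn–Teller theorem predicts a tetragonal distortion (typically axial elongation) to lift the degeneracy.
[MnCl6]^4-: Summing ligand charges against the −4 overall charge gives an oxidation state of +2 for manganese. Mn sits in group 7, so the d-electron count is 7 − 2 = 5. Chloride is a weak-field ligand for a first-row metal, so the complex is high-spin. The d⁵ configuration leaves the e_g set evenly filled (or empty) — no strong Jahn–Teller driving force.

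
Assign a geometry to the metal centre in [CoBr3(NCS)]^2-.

tetrahedral

Ligand charges: each bromide is −1; each isothiocyanate is −1. With an overall charge of −2 the cobalt centre must be in the +2 oxidation state.
Group 9 minus oxidation state 2 gives a d⁷ configuration.
With 4 monodentate ligands the coordination number is 4.
Bromide and isothiocyanate are weak-field ligands.
For a high-spin 3d d⁷ ion with weak-field ligands the small Δₜ gives little square-planar CFSE advantage, so four ligands adopt the sterically favoured tetrahedral geometry.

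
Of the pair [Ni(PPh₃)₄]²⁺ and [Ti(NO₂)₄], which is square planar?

[Ni(PPh₃)₄]²⁺

For [Ni(PPh₃)₄]²⁺: Summing ligand charges against the +2 overall charge gives an oxidation state of +2 for nickel. Nickel is a group-10 element; Ni(II) is therefore d⁸. Triphenylphosphine is a strong-field ligand (high in the spectrochemical series). A 3d d⁸ ion with strong-field ligands gains enough CFSE to favour square planar over tetrahedral. → square planar.
For [Ti(NO₂)₄]: Each nitro (N-bound nitrite) is −1; balancing the 0 overall charge requires Ti(IV). Ti sits in group 4, so the d-electron count is 4 − 4 = 0. A d⁰ ion has no crystal-field stabilisation preference between square planar and tetrahedral, so four ligands adopt the sterically favoured tetrahedral geometry. → tetrahedral.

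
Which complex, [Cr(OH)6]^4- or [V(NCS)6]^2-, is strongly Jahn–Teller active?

[Cr(OH)6]^4-: Summing ligand charges against the −4 overall charge gives an oxidation state of +2 for chromium. Group 6 minus oxidation state 2 gives a d⁴ configuration. Hydroxide is a weak-field ligand for a first-row metal, so the complex is high-spin. The t₂g³e_g¹ (high-spin) configuration has an unevenly filled e_g set; the Jahn–Teller theorem predicts a tetragonal distortion (typically axial elongation) to lift the degeneracy.
[V(NCS)6]^2-: Ligand charges: each isothiocyanate is −1. With an overall charge of −2 the vanadium centre must be in the +4 oxidation state. Group 5 minus oxidation state 4 gives a d¹ configuration. The d¹ configuration leaves the e_g set evenly filled (or empty) — no strong Jahn–Teller driving force.

[Cr(OH)6]^4-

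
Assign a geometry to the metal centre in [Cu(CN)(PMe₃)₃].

tetrahedral

Summing ligand charges against the 0 overall charge gives an oxidation state of +1 for copper.
Group 11 minus oxidation state 1 gives a d¹⁰ configuration.
Coordination number: 4.
A d¹⁰ ion has no crystal-field stabilisation preference between square planar and tetrahedral, so four ligands adopt the sterically favoured tetrahedral geometry.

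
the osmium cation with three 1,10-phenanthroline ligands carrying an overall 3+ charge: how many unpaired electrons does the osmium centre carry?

1 unpaired electron

Ligand charges: 1,10-phenanthroline is neutral. With an overall charge of +3 the osmium centre must be in the +3 oxidation state.
Os sits in group 8, so the d-electron count is 8 − 3 = 5.
Counting donor atoms: 3×1,10-phenanthroline (bidentate) → 6 donors. Coordination number = 6.
The spin state decides the count: a 5d ion has a large Δₒ and is invariably low-spin.
An octahedral low-spin d⁵ ion is t₂g⁵e_g⁰, giving 1 unpaired electron.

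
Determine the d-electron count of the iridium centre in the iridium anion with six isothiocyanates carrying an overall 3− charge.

Ligand charges: each isothiocyanate is −1. With an overall charge of −3 the iridium centre must be in the +3 oxidation state.
Group 9 minus oxidation state 3 gives a d⁶ configuration.

d6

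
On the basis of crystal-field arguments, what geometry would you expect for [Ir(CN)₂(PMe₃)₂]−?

Ligand charges: each cyanide is −1; trimethylphosphine is neutral. With an overall charge of −1 the iridium centre must be in the +1 oxidation state.
Group 9 minus oxidation state 1 gives a d⁸ configuration.
With 4 monodentate ligands the coordination number is 4.
A 5d d⁸ ion has a large crystal-field splitting; square planar leaves the high-energy d_{x²−y²} orbital empty and maximises CFSE.

square planar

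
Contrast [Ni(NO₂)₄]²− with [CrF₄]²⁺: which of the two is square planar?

For [Ni(NO₂)₄]²−: Summing ligand charges against the −2 overall charge gives an oxidation state of +2 for nickel. Nickel is a group-10 element; Ni(II) is therefore d⁸. Nitro (N-bound nitrite) is a strong-field ligand (high in the spectrochemical series). A 3d d⁸ ion with strong-field ligands gains enough CFSE to favour square planar over tetrahedral. → square planar.
For [CrF₄]²⁺: Each fluoride is −1; balancing the +2 overall charge requires Cr(VI). Cr sits in group 6, so the d-electron count is 6 − 6 = 0. A d⁰ ion has no crystal-field stabilisation preference between square planar and tetrahedral, so four ligands adopt the sterically favoured tetrahedral geometry. → tetrahedral.

[Ni(NO₂)₄]²−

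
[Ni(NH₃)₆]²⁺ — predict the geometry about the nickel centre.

Ligand charges: ammonia is neutral. With an overall charge of +2 the nickel centre must be in the +2 oxidation state.
Group 10 minus oxidation state 2 gives a d⁸ configuration.
With 6 monodentate ligands the coordination number is 6.
Six donors around a single metal centre give an octahedral coordination sphere.

octahedral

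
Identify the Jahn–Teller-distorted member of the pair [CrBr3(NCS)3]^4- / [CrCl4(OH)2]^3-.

[CrBr3(NCS)3]^4-: Summing ligand charges against the −4 overall charge gives an oxidation state of +2 for chromium. Group 6 minus oxidation state 2 gives a d⁴ configuration. Bromide and isothiocyanate are weak-field ligands for a first-row metal, so the complex is high-spin. The t₂g³e_g¹ (high-spin) configuration has an unevenly filled e_g set; the Jahn–Teller theorem predicts a tetragonal distortion (typically axial elongation) to lift the degeneracy.
[CrCl4(OH)2]^3-: Ligand charges: each chloride is −1; each hydroxide is −1. With an overall charge of −3 the chromium centre must be in the +3 oxidation state. Group 6 minus oxidation state 3 gives a d³ configuration. The d³ configuration leaves the e_g set evenly filled (or empty) — no strong Jahn–Teller driving force.

[CrBr3(NCS)3]^4-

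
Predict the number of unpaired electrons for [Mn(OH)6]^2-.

Summing ligand charges against the −2 overall charge gives an oxidation state of +4 for manganese.
Group 7 minus oxidation state 4 gives a d³ configuration.
In an octahedral field the d³ configuration is t₂g³e_g⁰ (only one arrangement possible), giving 3 unpaired electrons.

3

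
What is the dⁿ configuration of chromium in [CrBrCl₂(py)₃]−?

Ligand charges: each bromide is −1; each chloride is −1; pyridine is neutral. With an overall charge of −1 the chromium centre must be in the +2 oxidation state.
Cr sits in group 6, so the d-electron count is 6 − 2 = 4.

d4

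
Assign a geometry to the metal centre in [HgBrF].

Summing ligand charges against the 0 overall charge gives an oxidation state of +2 for mercury.
Group 12 minus oxidation state 2 gives a d¹⁰ configuration.
Coordination number: 2.
A d¹⁰ ion with only two ligands adopts a linear arrangement (sp hybridisation; no CFSE preference).

linear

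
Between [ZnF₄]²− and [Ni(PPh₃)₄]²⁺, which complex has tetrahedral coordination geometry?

[ZnF₄]²−

For [ZnF₄]²−: Ligand charges: each fluoride is −1. With an overall charge of −2 the zinc centre must be in the +2 oxidation state. Zn sits in group 12, so the d-electron count is 12 − 2 = 10. A d¹⁰ ion has no crystal-field stabilisation preference between square planar and tetrahedral, so four ligands adopt the sterically favoured tetrahedral geometry. → tetrahedral.
For [Ni(PPh₃)₄]²⁺: Summing ligand charges against the +2 overall charge gives an oxidation state of +2 for nickel. Nickel is a group-10 element; Ni(II) is therefore d⁸. Triphenylphosphine is a strong-field ligand (high in the spectrochemical series). A 3d d⁸ ion with strong-field ligands gains enough CFSE to favour square planar over tetrahedral. → square planar.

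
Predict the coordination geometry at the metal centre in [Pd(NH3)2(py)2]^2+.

square planar

Summing ligand charges against the +2 overall charge gives an oxidation state of +2 for palladium.
Group 10 minus oxidation state 2 gives a d⁸ configuration.
With 4 monodentate ligands the coordination number is 4.
A 4d d⁸ ion has a large crystal-field splitting; square planar leaves the high-energy d_{x²−y²} orbital empty and maximises CFSE.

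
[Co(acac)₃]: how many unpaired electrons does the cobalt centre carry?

Each acetylacetonate is −1; balancing the 0 overall charge requires Co(III).
Co sits in group 9, so the d-electron count is 9 − 3 = 6.
Counting donor atoms: 3×acetylacetonate (bidentate) → 6 donors. Coordination number = 6.
The spin state decides the count: Co(III) has an exceptionally large octahedral splitting and is low-spin with essentially every ligand except fluoride.
An octahedral low-spin d⁶ ion is t₂g⁶e_g⁰, giving 0 unpaired electrons.

0 unpaired electrons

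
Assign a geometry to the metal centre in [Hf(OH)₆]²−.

octahedral

Each hydroxide is −1; balancing the −2 overall charge requires Hf(IV).
Group 4 minus oxidation state 4 gives a d⁰ configuration.
With 6 monodentate ligands the coordination number is 6.
Six donors around a single metal centre give an octahedral coordination sphere.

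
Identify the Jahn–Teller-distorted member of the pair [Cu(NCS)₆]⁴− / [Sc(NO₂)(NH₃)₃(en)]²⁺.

[Cu(NCS)₆]⁴−: Ligand charges: each isothiocyanate is −1. With an overall charge of −4 the copper centre must be in the +2 oxidation state. Group 11 minus oxidation state 2 gives a d⁹ configuration. The t₂g⁶e_g³ configuration has an unevenly filled e_g set; the Jahn–Teller theorem predicts a tetragonal distortion (typically axial elongation) to lift the degeneracy.
[Sc(NO₂)(NH₃)₃(en)]²⁺: Summing ligand charges against the +2 overall charge gives an oxidation state of +3 for scandium. Group 3 minus oxidation state 3 gives a d⁰ configuration. The d⁰ configuration leaves the e_g set evenly filled (or empty) — no strong Jahn–Teller driving force.

[Cu(NCS)₆]⁴−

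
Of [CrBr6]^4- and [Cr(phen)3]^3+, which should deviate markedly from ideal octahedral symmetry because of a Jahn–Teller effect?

[CrBr6]^4-

[CrBr6]^4-: Summing ligand charges against the −4 overall charge gives an oxidation state of +2 for chromium. Chromium is a group-6 element; Cr(II) is therefore d⁴. Bromide is a weak-field ligand for a first-row metal, so the complex is high-spin. The t₂g³e_g¹ (high-spin) configuration has an unevenly filled e_g set; the Jahn–Teller theorem predicts a tetragonal distortion (typically axial elongation) to lift the degeneracy.
[Cr(phen)3]^3+: 1,10-phenanthroline is neutral; balancing the +3 overall charge requires Cr(III). Chromium is a group-6 element; Cr(III) is therefore d³. The d³ configuration leaves the e_g set evenly filled (or empty) — no strong Jahn–Teller driving force.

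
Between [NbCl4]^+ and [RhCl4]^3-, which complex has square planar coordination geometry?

[RhCl4]^3-

For [NbCl4]^+: Summing ligand charges against the +1 overall charge gives an oxidation state of +5 for niobium. Nb sits in group 5, so the d-electron count is 5 − 5 = 0. A d⁰ ion has no crystal-field stabilisation preference between square planar and tetrahedral, so four ligands adopt the sterically favoured tetrahedral geometry. → tetrahedral.
For [RhCl4]^3-: Summing ligand charges against the −3 overall charge gives an oxidation state of +1 for rhodium. Rh sits in group 9, so the d-electron count is 9 − 1 = 8. A 4d d⁸ ion has a large crystal-field splitting; square planar leaves the high-energy d_{x²−y²} orbital empty and maximises CFSE. → square planar.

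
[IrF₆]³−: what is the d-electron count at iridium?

Each fluoride is −1; balancing the −3 overall charge requires Ir(III).
Group 9 minus oxidation state 3 gives a d⁶ configuration.

d⁶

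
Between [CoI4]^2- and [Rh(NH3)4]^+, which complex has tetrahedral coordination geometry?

For [CoI4]^2-: Each iodide is −1; balancing the −2 overall charge requires Co(II). Group 9 minus oxidation state 2 gives a d⁷ configuration. For a high-spin 3d d⁷ ion with weak-field ligands the small Δₜ gives little square-planar CFSE advantage, so four ligands adopt the sterically favoured tetrahedral geometry. → tetrahedral.
For [Rh(NH3)4]^+: Ligand charges: ammonia is neutral. With an overall charge of +1 the rhodium centre must be in the +1 oxidation state. Group 9 minus oxidation state 1 gives a d⁸ configuration. A 4d d⁸ ion has a large crystal-field splitting; square planar leaves the high-energy d_{x²−y²} orbital empty and maximises CFSE. → square planar.

[CoI4]^2-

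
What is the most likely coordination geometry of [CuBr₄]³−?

Ligand charges: each bromide is −1. With an overall charge of −3 the copper centre must be in the +1 oxidation state.
Group 11 minus oxidation state 1 gives a d¹⁰ configuration.
With 4 monodentate ligands the coordination number is 4.
A d¹⁰ ion has no crystal-field stabilisation preference between square planar and tetrahedral, so four ligands adopt the sterically favoured tetrahedral geometry.

tetrahedral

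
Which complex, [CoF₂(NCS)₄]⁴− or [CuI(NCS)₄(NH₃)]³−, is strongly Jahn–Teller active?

[CoF₂(NCS)₄]⁴−: Ligand charges: each fluoride is −1; each isothiocyanate is −1. With an overall charge of −4 the cobalt centre must be in the +2 oxidation state. Group 9 minus oxidation state 2 gives a d⁷ configuration. Fluoride and isothiocyanate are weak-field ligands for a first-row metal, so the complex is high-spin. The d⁷ configuration leaves the e_g set evenly filled (or empty) — no strong Jahn–Teller driving force.
[CuI(NCS)₄(NH₃)]³−: Summing ligand charges against the −3 overall charge gives an oxidation state of +2 for copper. Cu sits in group 11, so the d-electron count is 11 − 2 = 9. The t₂g⁶e_g³ configuration has an unevenly filled e_g set; the Jahn–Teller theorem predicts a tetragonal distortion (typically axial elongation) to lift the degeneracy.

[CuI(NCS)₄(NH₃)]³−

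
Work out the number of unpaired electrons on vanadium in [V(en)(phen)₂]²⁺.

Ethylenediamine is neutral; 1,10-phenanthroline is neutral; balancing the +2 overall charge requires V(II).
Vanadium is a group-5 element; V(II) is therefore d³.
Counting donor atoms: 1×ethylenediamine (bidentate) → 2 donors; 2×1,10-phenanthroline (bidentate) → 4 donors. Coordination number = 6.
In an octahedral field the d³ configuration is t₂g³e_g⁰ (only one arrangement possible), giving 3 unpaired electrons.

3 unpaired electrons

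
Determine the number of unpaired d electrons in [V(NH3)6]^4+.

1 unpaired electron

Summing ligand charges against the +4 overall charge gives an oxidation state of +4 for vanadium.
Vanadium is a group-5 element; V(IV) is therefore d¹.
In an octahedral field the d¹ configuration is t₂g¹e_g⁰ (only one arrangement possible), giving 1 unpaired electron.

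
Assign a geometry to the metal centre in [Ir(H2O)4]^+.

square planar

Water is neutral; balancing the +1 overall charge requires Ir(I).
Iridium is a group-9 element; Ir(I) is therefore d⁸.
With 4 monodentate ligands the coordination number is 4.
A 5d d⁸ ion has a large crystal-field splitting; square planar leaves the high-energy d_{x²−y²} orbital empty and maximises CFSE.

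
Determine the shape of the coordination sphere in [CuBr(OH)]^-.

Summing ligand charges against the −1 overall charge gives an oxidation state of +1 for copper.
Copper is a group-11 element; Cu(I) is therefore d¹⁰.
Coordination number: 2.
A d¹⁰ ion with only two ligands adopts a linear arrangement (sp hybridisation; no CFSE preference).

linear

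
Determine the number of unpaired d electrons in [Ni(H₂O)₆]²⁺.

Water is neutral; balancing the +2 overall charge requires Ni(II).
Nickel is a group-10 element; Ni(II) is therefore d⁸.
In an octahedral field the d⁸ configuration is t₂g⁶e_g² (only one arrangement possible), giving 2 unpaired electrons.

2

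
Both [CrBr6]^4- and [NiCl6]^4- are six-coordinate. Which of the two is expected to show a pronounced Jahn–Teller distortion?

[CrBr6]^4-

[CrBr6]^4-: Each bromide is −1; balancing the −4 overall charge requires Cr(II). Group 6 minus oxidation state 2 gives a d⁴ configuration. Bromide is a weak-field ligand for a first-row metal, so the complex is high-spin. The t₂g³e_g¹ (high-spin) configuration has an unevenly filled e_g set; the Jahn–Teller theorem predicts a tetragonal distortion (typically axial elongation) to lift the degeneracy.
[NiCl6]^4-: Summing ligand charges against the −4 overall charge gives an oxidation state of +2 for nickel. Group 10 minus oxidation state 2 gives a d⁸ configuration. The d⁸ configuration leaves the e_g set evenly filled (or empty) — no strong Jahn–Teller driving force.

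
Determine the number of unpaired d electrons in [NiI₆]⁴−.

2 unpaired electrons

Each iodide is −1; balancing the −4 overall charge requires Ni(II).
Ni sits in group 10, so the d-electron count is 10 − 2 = 8.
In an octahedral field the d⁸ configuration is t₂g⁶e_g² (only one arrangement possible), giving 2 unpaired electrons.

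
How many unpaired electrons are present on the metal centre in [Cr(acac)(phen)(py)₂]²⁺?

3

Ligand charges: each acetylacetonate is −1; 1,10-phenanthroline is neutral; pyridine is neutral. With an overall charge of +2 the chromium centre must be in the +3 oxidation state.
Cr sits in group 6, so the d-electron count is 6 − 3 = 3.
Counting donor atoms: 1×acetylacetonate (bidentate) → 2 donors; 1×1,10-phenanthroline (bidentate) → 2 donors; 2×pyridine (monodentate) → 2 donors. Coordination number = 6.
In an octahedral field the d³ configuration is t₂g³e_g⁰ (only one arrangement possible), giving 3 unpaired electrons.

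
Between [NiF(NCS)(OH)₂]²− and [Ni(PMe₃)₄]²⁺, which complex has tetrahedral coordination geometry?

[NiF(NCS)(OH)₂]²−

For [NiF(NCS)(OH)₂]²−: Summing ligand charges against the −2 overall charge gives an oxidation state of +2 for nickel. Ni sits in group 10, so the d-electron count is 10 − 2 = 8. Fluoride, hydroxide, and isothiocyanate are weak-field ligands. With weak-field ligands the CFSE gain from square planar is small, so a 3d d⁸ ion takes the sterically preferred tetrahedral geometry. → tetrahedral.
For [Ni(PMe₃)₄]²⁺: Trimethylphosphine is neutral; balancing the +2 overall charge requires Ni(II). Group 10 minus oxidation state 2 gives a d⁸ configuration. Trimethylphosphine is a strong-field ligand (high in the spectrochemical series). A 3d d⁸ ion with strong-field ligands gains enough CFSE to favour square planar over tetrahedral. → square planar.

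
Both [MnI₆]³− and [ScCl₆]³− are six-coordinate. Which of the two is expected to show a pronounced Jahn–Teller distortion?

[MnI₆]³−: Each iodide is −1; balancing the −3 overall charge requires Mn(III). Mn sits in group 7, so the d-electron count is 7 − 3 = 4. Iodide is a weak-field ligand for a first-row metal, so the complex is high-spin. The t₂g³e_g¹ (high-spin) configuration has an unevenly filled e_g set; the Jahn–Teller theorem predicts a tetragonal distortion (typically axial elongation) to lift the degeneracy.
[ScCl₆]³−: Ligand charges: each chloride is −1. With an overall charge of −3 the scandium centre must be in the +3 oxidation state. Sc sits in group 3, so the d-electron count is 3 − 3 = 0. The d⁰ configuration leaves the e_g set evenly filled (or empty) — no strong Jahn–Teller driving force.

[MnI₆]³−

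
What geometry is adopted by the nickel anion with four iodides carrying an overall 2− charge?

Ligand charges: each iodide is −1. With an overall charge of −2 the nickel centre must be in the +2 oxidation state.
Ni sits in group 10, so the d-electron count is 10 − 2 = 8.
Coordination number: 4.
Iodide is a weak-field ligand.
With weak-field ligands the CFSE gain from square planar is small, so a 3d d⁸ ion takes the sterically preferred tetrahedral geometry.

tetrahedral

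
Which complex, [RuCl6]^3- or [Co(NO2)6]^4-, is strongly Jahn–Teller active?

[Co(NO2)6]^4-

[RuCl6]^3-: Summing ligand charges against the −3 overall charge gives an oxidation state of +3 for ruthenium. Ruthenium is a group-8 element; Ru(III) is therefore d⁵. A 4d ion has a large Δₒ and is invariably low-spin. The d⁵ configuration leaves the e_g set evenly filled (or empty) — no strong Jahn–Teller driving force.
[Co(NO2)6]^4-: Summing ligand charges against the −4 overall charge gives an oxidation state of +2 for cobalt. Cobalt is a group-9 element; Co(II) is therefore d⁷. Nitro (N-bound nitrite) is a strong-field ligand (high in the spectrochemical series) for a first-row metal, so the complex is low-spin. The t₂g⁶e_g¹ (low-spin) configuration has an unevenly filled e_g set; the Jahn–Teller theorem predicts a tetragonal distortion (typically axial elongation) to lift the degeneracy.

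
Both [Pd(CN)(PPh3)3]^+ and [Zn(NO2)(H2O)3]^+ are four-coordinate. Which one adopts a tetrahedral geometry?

For [Pd(CN)(PPh3)3]^+: Each cyanide is −1; triphenylphosphine is neutral; balancing the +1 overall charge requires Pd(II). Pd sits in group 10, so the d-electron count is 10 − 2 = 8. A 4d d⁸ ion has a large crystal-field splitting; square planar leaves the high-energy d_{x²−y²} orbital empty and maximises CFSE. → square planar.
For [Zn(NO2)(H2O)3]^+: Each nitro (N-bound nitrite) is −1; water is neutral; balancing the +1 overall charge requires Zn(II). Zn sits in group 12, so the d-electron count is 12 − 2 = 10. A d¹⁰ ion has no crystal-field stabilisation preference between square planar and tetrahedral, so four ligands adopt the sterically favoured tetrahedral geometry. → tetrahedral.

[Zn(NO2)(H2O)3]^+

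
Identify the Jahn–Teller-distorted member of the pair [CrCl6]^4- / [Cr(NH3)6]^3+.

[CrCl6]^4-: Ligand charges: each chloride is −1. With an overall charge of −4 the chromium centre must be in the +2 oxidation state. Chromium is a group-6 element; Cr(II) is therefore d⁴. Chloride is a weak-field ligand for a first-row metal, so the complex is high-spin. The t₂g³e_g¹ (high-spin) configuration has an unevenly filled e_g set; the Jahn–Teller theorem predicts a tetragonal distortion (typically axial elongation) to lift the degeneracy.
[Cr(NH3)6]^3+: Ligand charges: ammonia is neutral. With an overall charge of +3 the chromium centre must be in the +3 oxidation state. Cr sits in group 6, so the d-electron count is 6 − 3 = 3. The d³ configuration leaves the e_g set evenly filled (or empty) — no strong Jahn–Teller driving force.

[CrCl6]^4-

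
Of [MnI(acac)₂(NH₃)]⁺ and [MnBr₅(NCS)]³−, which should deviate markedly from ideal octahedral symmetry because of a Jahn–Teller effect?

[MnBr₅(NCS)]³−

[MnI(acac)₂(NH₃)]⁺: Summing ligand charges against the +1 overall charge gives an oxidation state of +4 for manganese. Manganese is a group-7 element; Mn(IV) is therefore d³. The d³ configuration leaves the e_g set evenly filled (or empty) — no strong Jahn–Teller driving force.
[MnBr₅(NCS)]³−: Each bromide is −1; each isothiocyanate is −1; balancing the −3 overall charge requires Mn(III). Mn sits in group 7, so the d-electron count is 7 − 3 = 4. Bromide and isothiocyanate are weak-field ligands for a first-row metal, so the complex is high-spin. The t₂g³e_g¹ (high-spin) configuration has an unevenly filled e_g set; the Jahn–Teller theorem predicts a tetragonal distortion (typically axial elongation) to lift the degeneracy.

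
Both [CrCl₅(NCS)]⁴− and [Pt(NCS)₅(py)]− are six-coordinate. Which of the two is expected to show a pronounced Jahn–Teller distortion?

[CrCl₅(NCS)]⁴−: Ligand charges: each chloride is −1; each isothiocyanate is −1. With an overall charge of −4 the chromium centre must be in the +2 oxidation state. Cr sits in group 6, so the d-electron count is 6 − 2 = 4. Chloride and isothiocyanate are weak-field ligands for a first-row metal, so the complex is high-spin. The t₂g³e_g¹ (high-spin) configuration has an unevenly filled e_g set; the Jahn–Teller theorem predicts a tetragonal distortion (typically axial elongation) to lift the degeneracy.
[Pt(NCS)₅(py)]−: Summing ligand charges against the −1 overall charge gives an oxidation state of +4 for platinum. Platinum is a group-10 element; Pt(IV) is therefore d⁶. A 5d ion has a large Δₒ and is invariably low-spin. The d⁶ configuration leaves the e_g set evenly filled (or empty) — no strong Jahn–Teller driving force.

[CrCl₅(NCS)]⁴−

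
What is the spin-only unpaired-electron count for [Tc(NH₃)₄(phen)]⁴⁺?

Ammonia is neutral; 1,10-phenanthroline is neutral; balancing the +4 overall charge requires Tc(IV).
Group 7 minus oxidation state 4 gives a d³ configuration.
Counting donor atoms: 4×ammonia (monodentate) → 4 donors; 1×1,10-phenanthroline (bidentate) → 2 donors. Coordination number = 6.
In an octahedral field the d³ configuration is t₂g³e_g⁰ (only one arrangement possible), giving 3 unpaired electrons.

3 unpaired electrons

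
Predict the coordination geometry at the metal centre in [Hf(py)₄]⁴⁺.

tetrahedral

Pyridine is neutral; balancing the +4 overall charge requires Hf(IV).
Group 4 minus oxidation state 4 gives a d⁰ configuration.
Coordination number: 4.
A d⁰ ion has no crystal-field stabilisation preference between square planar and tetrahedral, so four ligands adopt the sterically favoured tetrahedral geometry.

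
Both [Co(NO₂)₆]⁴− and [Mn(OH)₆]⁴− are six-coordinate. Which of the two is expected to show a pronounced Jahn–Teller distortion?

[Co(NO₂)₆]⁴−: Each nitro (N-bound nitrite) is −1; balancing the −4 overall charge requires Co(II). Cobalt is a group-9 element; Co(II) is therefore d⁷. Nitro (N-bound nitrite) is a strong-field ligand (high in the spectrochemical series) for a first-row metal, so the complex is low-spin. The t₂g⁶e_g¹ (low-spin) configuration has an unevenly filled e_g set; the Jahn–Teller theorem predicts a tetragonal distortion (typically axial elongation) to lift the degeneracy.
[Mn(OH)₆]⁴−: Summing ligand charges against the −4 overall charge gives an oxidation state of +2 for manganese. Mn sits in group 7, so the d-electron count is 7 − 2 = 5. Hydroxide is a weak-field ligand for a first-row metal, so the complex is high-spin. The d⁵ configuration leaves the e_g set evenly filled (or empty) — no strong Jahn–Teller driving force.

[Co(NO₂)₆]⁴−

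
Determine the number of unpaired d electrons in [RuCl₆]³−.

1 unpaired electron

Each chloride is −1; balancing the −3 overall charge requires Ru(III).
Ruthenium is a group-8 element; Ru(III) is therefore d⁵.
The spin state decides the count: a 4d ion has a large Δₒ and is invariably low-spin.
An octahedral low-spin d⁵ ion is t₂g⁵e_g⁰, giving 1 unpaired electron.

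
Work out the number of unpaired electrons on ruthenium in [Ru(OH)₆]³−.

Ligand charges: each hydroxide is −1. With an overall charge of −3 the ruthenium centre must be in the +3 oxidation state.
Group 8 minus oxidation state 3 gives a d⁵ configuration.
The spin state decides the count: a 4d ion has a large Δₒ and is invariably low-spin.
An octahedral low-spin d⁵ ion is t₂g⁵e_g⁰, giving 1 unpaired electron.

1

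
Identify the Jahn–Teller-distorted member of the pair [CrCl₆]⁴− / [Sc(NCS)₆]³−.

[CrCl₆]⁴−: Summing ligand charges against the −4 overall charge gives an oxidation state of +2 for chromium. Chromium is a group-6 element; Cr(II) is therefore d⁴. Chloride is a weak-field ligand for a first-row metal, so the complex is high-spin. The t₂g³e_g¹ (high-spin) configuration has an unevenly filled e_g set; the Jahn–Teller theorem predicts a tetragonal distortion (typically axial elongation) to lift the degeneracy.
[Sc(NCS)₆]³−: Summing ligand charges against the −3 overall charge gives an oxidation state of +3 for scandium. Sc sits in group 3, so the d-electron count is 3 − 3 = 0. The d⁰ configuration leaves the e_g set evenly filled (or empty) — no strong Jahn–Teller driving force.

[CrCl₆]⁴−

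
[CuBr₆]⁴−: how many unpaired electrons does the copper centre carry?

1 unpaired electron

Each bromide is −1; balancing the −4 overall charge requires Cu(II).
Cu sits in group 11, so the d-electron count is 11 − 2 = 9.
In an octahedral field the d⁹ configuration is t₂g⁶e_g³ (only one arrangement possible), giving 1 unpaired electron.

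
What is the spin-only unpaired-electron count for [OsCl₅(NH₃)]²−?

Ligand charges: each chloride is −1; ammonia is neutral. With an overall charge of −2 the osmium centre must be in the +3 oxidation state.
Group 8 minus oxidation state 3 gives a d⁵ configuration.
The spin state decides the count: a 5d ion has a large Δₒ and is invariably low-spin.
An octahedral low-spin d⁵ ion is t₂g⁵e_g⁰, giving 1 unpaired electron.

1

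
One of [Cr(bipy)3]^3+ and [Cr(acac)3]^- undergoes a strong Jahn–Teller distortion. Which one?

[Cr(acac)3]^-

[Cr(bipy)3]^3+: 2,2′-bipyridine is neutral; balancing the +3 overall charge requires Cr(III). Chromium is a group-6 element; Cr(III) is therefore d³. The d³ configuration leaves the e_g set evenly filled (or empty) — no strong Jahn–Teller driving force.
[Cr(acac)3]^-: Summing ligand charges against the −1 overall charge gives an oxidation state of +2 for chromium. Chromium is a group-6 element; Cr(II) is therefore d⁴. Acetylacetonate is a weak-field ligand for a first-row metal, so the complex is high-spin. The t₂g³e_g¹ (high-spin) configuration has an unevenly filled e_g set; the Jahn–Teller theorem predicts a tetragonal distortion (typically axial elongation) to lift the degeneracy.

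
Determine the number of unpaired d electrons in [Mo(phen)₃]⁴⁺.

2 unpaired electrons

Ligand charges: 1,10-phenanthroline is neutral. With an overall charge of +4 the molybdenum centre must be in the +4 oxidation state.
Molybdenum is a group-6 element; Mo(IV) is therefore d².
Counting donor atoms: 3×1,10-phenanthroline (bidentate) → 6 donors. Coordination number = 6.
In an octahedral field the d² configuration is t₂g²e_g⁰ (only one arrangement possible), giving 2 unpaired electrons.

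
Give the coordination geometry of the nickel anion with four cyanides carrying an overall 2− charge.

square planar

Summing ligand charges against the −2 overall charge gives an oxidation state of +2 for nickel.
Ni sits in group 10, so the d-electron count is 10 − 2 = 8.
Coordination number: 4.
Cyanide is a strong-field ligand (high in the spectrochemical series).
A 3d d⁸ ion with strong-field ligands gains enough CFSE to favour square planar over tetrahedral.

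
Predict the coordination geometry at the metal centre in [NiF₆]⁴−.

Each fluoride is −1; balancing the −4 overall charge requires Ni(II).
Nickel is a group-10 element; Ni(II) is therefore d⁸.
Coordination number: 6.
Six donors around a single metal centre give an octahedral coordination sphere.

octahedral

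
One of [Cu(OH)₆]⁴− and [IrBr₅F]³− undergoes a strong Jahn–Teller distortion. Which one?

[Cu(OH)₆]⁴−

[Cu(OH)₆]⁴−: Summing ligand charges against the −4 overall charge gives an oxidation state of +2 for copper. Copper is a group-11 element; Cu(II) is therefore d⁹. The t₂g⁶e_g³ configuration has an unevenly filled e_g set; the Jahn–Teller theorem predicts a tetragonal distortion (typically axial elongation) to lift the degeneracy.
[IrBr₅F]³−: Each bromide is −1; each fluoride is −1; balancing the −3 overall charge requires Ir(III). Iridium is a group-9 element; Ir(III) is therefore d⁶. A 5d ion has a large Δₒ and is invariably low-spin. The d⁶ configuration leaves the e_g set evenly filled (or empty) — no strong Jahn–Teller driving force.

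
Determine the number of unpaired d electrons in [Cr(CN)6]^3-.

Each cyanide is −1; balancing the −3 overall charge requires Cr(III).
Chromium is a group-6 element; Cr(III) is therefore d³.
In an octahedral field the d³ configuration is t₂g³e_g⁰ (only one arrangement possible), giving 3 unpaired electrons.

3 unpaired electrons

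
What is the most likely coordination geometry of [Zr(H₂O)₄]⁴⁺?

Ligand charges: water is neutral. With an overall charge of +4 the zirconium centre must be in the +4 oxidation state.
Group 4 minus oxidation state 4 gives a d⁰ configuration.
Coordination number: 4.
A d⁰ ion has no crystal-field stabilisation preference between square planar and tetrahedral, so four ligands adopt the sterically favoured tetrahedral geometry.

tetrahedral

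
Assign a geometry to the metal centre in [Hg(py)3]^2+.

trigonal planar

Pyridine is neutral; balancing the +2 overall charge requires Hg(II).
Group 12 minus oxidation state 2 gives a d¹⁰ configuration.
With 3 monodentate ligands the coordination number is 3.
Three ligands around a d¹⁰ centre minimise repulsion in a trigonal-planar arrangement.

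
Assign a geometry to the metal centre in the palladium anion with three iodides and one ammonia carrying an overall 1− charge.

square planar

Ligand charges: each iodide is −1; ammonia is neutral. With an overall charge of −1 the palladium centre must be in the +2 oxidation state.
Pd sits in group 10, so the d-electron count is 10 − 2 = 8.
Coordination number: 4.
A 4d d⁸ ion has a large crystal-field splitting; square planar leaves the high-energy d_{x²−y²} orbital empty and maximises CFSE.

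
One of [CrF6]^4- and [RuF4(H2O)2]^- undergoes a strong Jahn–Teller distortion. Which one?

[CrF6]^4-

[CrF6]^4-: Summing ligand charges against the −4 overall charge gives an oxidation state of +2 for chromium. Group 6 minus oxidation state 2 gives a d⁴ configuration. Fluoride is a weak-field ligand for a first-row metal, so the complex is high-spin. The t₂g³e_g¹ (high-spin) configuration has an unevenly filled e_g set; the Jahn–Teller theorem predicts a tetragonal distortion (typically axial elongation) to lift the degeneracy.
[RuF4(H2O)2]^-: Each fluoride is −1; water is neutral; balancing the −1 overall charge requires Ru(III). Group 8 minus oxidation state 3 gives a d⁵ configuration. A 4d ion has a large Δₒ and is invariably low-spin. The d⁵ configuration leaves the e_g set evenly filled (or empty) — no strong Jahn–Teller driving force.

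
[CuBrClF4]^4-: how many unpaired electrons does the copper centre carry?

1 unpaired electron

Ligand charges: each bromide is −1; each chloride is −1; each fluoride is −1. With an overall charge of −4 the copper centre must be in the +2 oxidation state.
Group 11 minus oxidation state 2 gives a d⁹ configuration.
In an octahedral field the d⁹ configuration is t₂g⁶e_g³ (only one arrangement possible), giving 1 unpaired electron.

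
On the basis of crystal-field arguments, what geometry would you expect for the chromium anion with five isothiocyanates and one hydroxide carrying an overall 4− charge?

Each isothiocyanate is −1; each hydroxide is −1; balancing the −4 overall charge requires Cr(II).
Chromium is a group-6 element; Cr(II) is therefore d⁴.
Coordination number: 6.
Six donors around a single metal centre give an octahedral coordination sphere.

octahedral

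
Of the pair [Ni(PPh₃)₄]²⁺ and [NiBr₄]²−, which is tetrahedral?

[NiBr₄]²−

For [Ni(PPh₃)₄]²⁺: Triphenylphosphine is neutral; balancing the +2 overall charge requires Ni(II). Nickel is a group-10 element; Ni(II) is therefore d⁸. Triphenylphosphine is a strong-field ligand (high in the spectrochemical series). A 3d d⁸ ion with strong-field ligands gains enough CFSE to favour square planar over tetrahedral. → square planar.
For [NiBr₄]²−: Summing ligand charges against the −2 overall charge gives an oxidation state of +2 for nickel. Group 10 minus oxidation state 2 gives a d⁸ configuration. Bromide is a weak-field ligand. With weak-field ligands the CFSE gain from square planar is small, so a 3d d⁸ ion takes the sterically preferred tetrahedral geometry. → tetrahedral.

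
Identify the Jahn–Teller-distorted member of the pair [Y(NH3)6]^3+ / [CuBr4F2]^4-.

[Y(NH3)6]^3+: Ammonia is neutral; balancing the +3 overall charge requires Y(III). Yttrium is a group-3 element; Y(III) is therefore d⁰. The d⁰ configuration leaves the e_g set evenly filled (or empty) — no strong Jahn–Teller driving force.
[CuBr4F2]^4-: Summing ligand charges against the −4 overall charge gives an oxidation state of +2 for copper. Group 11 minus oxidation state 2 gives a d⁹ configuration. The t₂g⁶e_g³ configuration has an unevenly filled e_g set; the Jahn–Teller theorem predicts a tetragonal distortion (typically axial elongation) to lift the degeneracy.

[CuBr4F2]^4-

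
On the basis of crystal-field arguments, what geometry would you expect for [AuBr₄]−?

square planar

Each bromide is −1; balancing the −1 overall charge requires Au(III).
Gold is a group-11 element; Au(III) is therefore d⁸.
With 4 monodentate ligands the coordination number is 4.
A 5d d⁸ ion has a large crystal-field splitting; square planar leaves the high-energy d_{x²−y²} orbital empty and maximises CFSE.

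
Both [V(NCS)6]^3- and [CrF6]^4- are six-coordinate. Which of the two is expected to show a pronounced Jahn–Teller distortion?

[CrF6]^4-

[V(NCS)6]^3-: Each isothiocyanate is −1; balancing the −3 overall charge requires V(III). Group 5 minus oxidation state 3 gives a d² configuration. The d² configuration leaves the e_g set evenly filled (or empty) — no strong Jahn–Teller driving force.
[CrF6]^4-: Ligand charges: each fluoride is −1. With an overall charge of −4 the chromium centre must be in the +2 oxidation state. Group 6 minus oxidation state 2 gives a d⁴ configuration. Fluoride is a weak-field ligand for a first-row metal, so the complex is high-spin. The t₂g³e_g¹ (high-spin) configuration has an unevenly filled e_g set; the Jahn–Teller theorem predicts a tetragonal distortion (typically axial elongation) to lift the degeneracy.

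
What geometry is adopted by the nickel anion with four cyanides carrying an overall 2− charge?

square planar

Summing ligand charges against the −2 overall charge gives an oxidation state of +2 for nickel.
Nickel is a group-10 element; Ni(II) is therefore d⁸.
Coordination number: 4.
Cyanide is a strong-field ligand (high in the spectrochemical series).
A 3d d⁸ ion with strong-field ligands gains enough CFSE to favour square planar over tetrahedral.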